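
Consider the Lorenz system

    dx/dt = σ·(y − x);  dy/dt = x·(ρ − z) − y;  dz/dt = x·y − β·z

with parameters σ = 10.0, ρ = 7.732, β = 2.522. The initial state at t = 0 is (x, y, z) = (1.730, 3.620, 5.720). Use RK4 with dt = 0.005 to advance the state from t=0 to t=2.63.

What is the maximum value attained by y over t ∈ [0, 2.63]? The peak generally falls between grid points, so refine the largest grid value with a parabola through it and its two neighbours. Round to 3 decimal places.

max y = 5.026

t=0.000: state=(1.730, 3.620, 5.720)
step 1 (dt=0.005): k1=(18.900, -0.139, -8.163), k2=(18.424, -0.008, -7.941), k3=(18.439, -0.011, -7.946), k4=(17.977, 0.119, -7.729); state += dt/6·(k1+2k2+2k3+k4)
t=0.005: state=(1.822, 3.620, 5.680)
t=0.010: state=(1.910, 3.621, 5.643)
t=0.015: state=(1.993, 3.624, 5.607)
continuing one RK4 step at a time; state shown every 20 steps (Δt=0.1):
t=0.100: state=(2.978, 3.817, 5.251)
t=0.200: state=(3.662, 4.250, 5.278)
t=0.300: state=(4.203, 4.700, 5.672)
t=0.400: state=(4.635, 4.987, 6.319)
t=0.500: state=(4.874, 4.987, 7.028)
t=0.600: state=(4.853, 4.703, 7.559)
t=0.700: state=(4.603, 4.276, 7.753)
t=0.800: state=(4.245, 3.880, 7.612)
t=0.900: state=(3.911, 3.621, 7.256)
t=1.000: state=(3.684, 3.525, 6.828)
t=1.100: state=(3.594, 3.572, 6.441)
t=1.200: state=(3.633, 3.727, 6.166)
t=1.300: state=(3.772, 3.949, 6.047)
t=1.400: state=(3.973, 4.190, 6.095)
t=1.500: state=(4.188, 4.393, 6.290)
t=1.600: state=(4.365, 4.504, 6.578)
t=1.700: state=(4.456, 4.497, 6.874)
t=1.800: state=(4.444, 4.382, 7.093)
t=1.900: state=(4.342, 4.209, 7.180)
t=2.000: state=(4.193, 4.038, 7.133)
t=2.100: state=(4.047, 3.915, 6.986)
t=2.200: state=(3.940, 3.861, 6.796)
t=2.300: state=(3.893, 3.877, 6.617)
t=2.400: state=(3.907, 3.948, 6.488)
t=2.500: state=(3.970, 4.051, 6.433)
t=2.600: state=(4.061, 4.159, 6.458)
t=2.630: state=(4.091, 4.189, 6.479)
largest grid value and its neighbours: y(0.445)=5.02583, y(0.450)=5.02623, y(0.455)=5.02584
parabola through these three points peaks at t≈0.450 with y≈5.02623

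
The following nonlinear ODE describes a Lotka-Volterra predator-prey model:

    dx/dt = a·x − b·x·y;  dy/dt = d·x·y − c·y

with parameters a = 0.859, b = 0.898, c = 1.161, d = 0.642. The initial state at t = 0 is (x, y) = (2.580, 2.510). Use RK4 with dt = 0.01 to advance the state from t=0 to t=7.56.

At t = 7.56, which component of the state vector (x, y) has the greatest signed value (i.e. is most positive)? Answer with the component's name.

t=0.000: state=(2.580, 2.510)
step 1 (dt=0.01): k1=(-3.599, 1.243), k2=(-3.588, 1.217), k3=(-3.588, 1.217), k4=(-3.577, 1.191); state += dt/6·(k1+2k2+2k3+k4)
t=0.010: state=(2.544, 2.522)
t=0.020: state=(2.508, 2.534)
t=0.030: state=(2.473, 2.545)
continuing one RK4 step at a time; state shown every 25 steps (Δt=0.25):
t=0.250: state=(1.780, 2.656)
t=0.500: state=(1.229, 2.521)
t=0.750: state=(0.892, 2.231)
t=1.000: state=(0.696, 1.893)
t=1.250: state=(0.585, 1.568)
t=1.500: state=(0.527, 1.282)
t=1.750: state=(0.504, 1.041)
t=2.000: state=(0.506, 0.844)
t=2.250: state=(0.528, 0.686)
t=2.500: state=(0.570, 0.560)
t=2.750: state=(0.630, 0.461)
t=3.000: state=(0.711, 0.384)
t=3.250: state=(0.814, 0.325)
t=3.500: state=(0.943, 0.280)
t=3.750: state=(1.102, 0.246)
t=4.000: state=(1.296, 0.223)
t=4.250: state=(1.530, 0.209)
t=4.500: state=(1.811, 0.205)
t=4.750: state=(2.143, 0.210)
t=5.000: state=(2.529, 0.229)
t=5.250: state=(2.967, 0.266)
t=5.500: state=(3.442, 0.332)
t=5.750: state=(3.913, 0.449)
t=6.000: state=(4.296, 0.650)
t=6.250: state=(4.446, 0.985)
t=6.500: state=(4.189, 1.482)
t=6.750: state=(3.487, 2.064)
t=7.000: state=(2.574, 2.512)
t=7.250: state=(1.775, 2.656)
t=7.500: state=(1.226, 2.520)
t=7.560: state=(1.129, 2.459)
compare at T: x=1.129, y=2.459

largest component: y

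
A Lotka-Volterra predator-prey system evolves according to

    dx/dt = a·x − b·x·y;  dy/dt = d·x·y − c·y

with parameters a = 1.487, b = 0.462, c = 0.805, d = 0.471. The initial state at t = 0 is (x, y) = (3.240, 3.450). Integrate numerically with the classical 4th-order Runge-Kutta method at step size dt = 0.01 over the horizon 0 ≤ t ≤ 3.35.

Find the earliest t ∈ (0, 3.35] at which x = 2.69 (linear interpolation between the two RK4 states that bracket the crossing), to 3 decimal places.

t = 0.479

t=0.000: state=(3.240, 3.450)
step 1 (dt=0.01): k1=(-0.346, 2.488), k2=(-0.365, 2.494), k3=(-0.365, 2.494), k4=(-0.383, 2.500); state += dt/6·(k1+2k2+2k3+k4)
t=0.010: state=(3.236, 3.475)
t=0.020: state=(3.232, 3.500)
t=0.030: state=(3.228, 3.525)
continuing one RK4 step at a time; state shown every 20 steps (Δt=0.2):
t=0.200: state=(3.098, 3.963)
t=0.400: state=(2.825, 4.463)
t=0.470: state=(2.706, 4.621)
next step: t=0.480: state=(2.689, 4.643) — x has crossed 2.69
linear interpolation between t=0.470 (2.70621) and t=0.480 (2.68860) → t≈0.479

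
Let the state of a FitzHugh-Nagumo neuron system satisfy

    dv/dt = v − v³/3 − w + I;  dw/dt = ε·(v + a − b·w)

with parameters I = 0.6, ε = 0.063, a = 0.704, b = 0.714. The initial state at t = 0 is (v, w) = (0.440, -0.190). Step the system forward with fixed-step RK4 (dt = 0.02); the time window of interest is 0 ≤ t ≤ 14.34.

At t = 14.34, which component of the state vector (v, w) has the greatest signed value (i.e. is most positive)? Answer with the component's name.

t=0.000: state=(0.440, -0.190)
step 1 (dt=0.02): k1=(1.202, 0.081), k2=(1.210, 0.081), k3=(1.210, 0.081), k4=(1.219, 0.082); state += dt/6·(k1+2k2+2k3+k4)
t=0.020: state=(0.464, -0.188)
t=0.040: state=(0.489, -0.187)
t=0.060: state=(0.514, -0.185)
continuing one RK4 step at a time; state shown every 25 steps (Δt=0.5):
t=0.500: state=(1.117, -0.140)
t=1.000: state=(1.681, -0.070)
t=1.500: state=(1.903, 0.010)
t=2.000: state=(1.943, 0.092)
t=2.500: state=(1.931, 0.172)
t=3.000: state=(1.907, 0.250)
t=3.500: state=(1.879, 0.325)
t=4.000: state=(1.850, 0.398)
t=4.500: state=(1.821, 0.468)
t=5.000: state=(1.791, 0.536)
t=5.500: state=(1.761, 0.601)
t=6.000: state=(1.731, 0.664)
t=6.500: state=(1.700, 0.725)
t=7.000: state=(1.669, 0.783)
t=7.500: state=(1.637, 0.839)
t=8.000: state=(1.605, 0.893)
t=8.500: state=(1.572, 0.944)
t=9.000: state=(1.538, 0.994)
t=9.500: state=(1.503, 1.041)
t=10.000: state=(1.468, 1.086)
t=10.500: state=(1.431, 1.129)
t=11.000: state=(1.393, 1.170)
t=11.500: state=(1.353, 1.208)
t=12.000: state=(1.312, 1.245)
t=12.500: state=(1.268, 1.279)
t=13.000: state=(1.221, 1.312)
t=13.500: state=(1.170, 1.342)
t=14.000: state=(1.115, 1.369)
t=14.340: state=(1.074, 1.387)
compare at T: v=1.074, w=1.387

largest component: w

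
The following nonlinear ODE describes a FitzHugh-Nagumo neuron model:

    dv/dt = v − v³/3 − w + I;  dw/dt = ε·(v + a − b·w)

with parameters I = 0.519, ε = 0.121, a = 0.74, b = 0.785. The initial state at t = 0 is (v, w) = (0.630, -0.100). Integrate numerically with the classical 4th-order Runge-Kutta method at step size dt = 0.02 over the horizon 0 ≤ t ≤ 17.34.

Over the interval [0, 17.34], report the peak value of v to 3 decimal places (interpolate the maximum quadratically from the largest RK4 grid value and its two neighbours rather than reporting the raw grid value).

t=0.000: state=(0.630, -0.100)
step 1 (dt=0.02): k1=(1.166, 0.175), k2=(1.171, 0.177), k3=(1.171, 0.177), k4=(1.176, 0.178); state += dt/6·(k1+2k2+2k3+k4)
t=0.020: state=(0.653, -0.096)
t=0.040: state=(0.677, -0.093)
t=0.060: state=(0.701, -0.089)
continuing one RK4 step at a time; state shown every 50 steps (Δt=1):
t=1.000: state=(1.653, 0.134)
t=2.000: state=(1.805, 0.412)
t=3.000: state=(1.715, 0.664)
t=4.000: state=(1.597, 0.880)
t=5.000: state=(1.470, 1.063)
t=6.000: state=(1.330, 1.214)
t=7.000: state=(1.168, 1.333)
t=8.000: state=(0.965, 1.422)
t=9.000: state=(0.665, 1.473)
t=10.000: state=(0.085, 1.473)
t=11.000: state=(-1.209, 1.366)
t=12.000: state=(-1.938, 1.131)
t=13.000: state=(-1.921, 0.889)
t=14.000: state=(-1.842, 0.677)
t=15.000: state=(-1.759, 0.493)
t=16.000: state=(-1.678, 0.336)
t=17.000: state=(-1.598, 0.202)
t=17.340: state=(-1.571, 0.161)
largest grid value and its neighbours: v(1.760)=1.81075, v(1.780)=1.81076, v(1.800)=1.81068
parabola through these three points peaks at t≈1.774 with v≈1.81077

max v = 1.811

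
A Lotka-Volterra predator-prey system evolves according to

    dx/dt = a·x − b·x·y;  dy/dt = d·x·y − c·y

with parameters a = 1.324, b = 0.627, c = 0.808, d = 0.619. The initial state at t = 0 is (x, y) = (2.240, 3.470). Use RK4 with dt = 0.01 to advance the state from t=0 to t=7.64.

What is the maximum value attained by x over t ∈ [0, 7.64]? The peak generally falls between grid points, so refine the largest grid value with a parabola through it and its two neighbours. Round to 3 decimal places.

t=0.000: state=(2.240, 3.470)
step 1 (dt=0.01): k1=(-1.908, 2.008), k2=(-1.914, 1.993), k3=(-1.914, 1.993), k4=(-1.919, 1.978); state += dt/6·(k1+2k2+2k3+k4)
t=0.010: state=(2.221, 3.490)
t=0.020: state=(2.202, 3.510)
t=0.030: state=(2.182, 3.529)
continuing one RK4 step at a time; state shown every 25 steps (Δt=0.25):
t=0.250: state=(1.750, 3.861)
t=0.500: state=(1.312, 3.994)
t=0.750: state=(0.982, 3.891)
t=1.000: state=(0.757, 3.633)
t=1.250: state=(0.612, 3.298)
t=1.500: state=(0.523, 2.940)
t=1.750: state=(0.472, 2.593)
t=2.000: state=(0.449, 2.275)
t=2.250: state=(0.447, 1.992)
t=2.500: state=(0.465, 1.746)
t=2.750: state=(0.501, 1.537)
t=3.000: state=(0.556, 1.363)
t=3.250: state=(0.632, 1.220)
t=3.500: state=(0.734, 1.108)
t=3.750: state=(0.865, 1.024)
t=4.000: state=(1.031, 0.968)
t=4.250: state=(1.236, 0.942)
t=4.500: state=(1.484, 0.950)
t=4.750: state=(1.775, 0.998)
t=5.000: state=(2.098, 1.100)
t=5.250: state=(2.428, 1.276)
t=5.500: state=(2.712, 1.554)
t=5.750: state=(2.872, 1.960)
t=6.000: state=(2.824, 2.497)
t=6.250: state=(2.537, 3.098)
t=6.500: state=(2.082, 3.623)
t=6.750: state=(1.598, 3.933)
t=7.000: state=(1.192, 3.983)
t=7.250: state=(0.899, 3.820)
t=7.500: state=(0.702, 3.529)
t=7.640: state=(0.625, 3.338)
largest grid value and its neighbours: x(5.820)=2.88281, x(5.830)=2.88286, x(5.840)=2.88254
parabola through these three points peaks at t≈5.826 with x≈2.88288

max x = 2.883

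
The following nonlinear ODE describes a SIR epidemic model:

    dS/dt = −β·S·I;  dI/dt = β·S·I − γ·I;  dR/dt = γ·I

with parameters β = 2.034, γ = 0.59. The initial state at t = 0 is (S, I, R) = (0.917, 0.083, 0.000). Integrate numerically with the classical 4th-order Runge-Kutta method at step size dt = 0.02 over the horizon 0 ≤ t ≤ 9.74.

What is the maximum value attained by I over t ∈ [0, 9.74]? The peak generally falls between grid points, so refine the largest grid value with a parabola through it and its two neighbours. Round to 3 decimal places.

max I = 0.376

t=0.000: state=(0.917, 0.083, 0.000)
step 1 (dt=0.02): k1=(-0.155, 0.106, 0.049), k2=(-0.157, 0.107, 0.050), k3=(-0.157, 0.107, 0.050), k4=(-0.158, 0.108, 0.050); state += dt/6·(k1+2k2+2k3+k4)
t=0.020: state=(0.914, 0.085, 0.001)
t=0.040: state=(0.911, 0.087, 0.002)
t=0.060: state=(0.907, 0.090, 0.003)
continuing one RK4 step at a time; state shown every 25 steps (Δt=0.5):
t=0.500: state=(0.817, 0.150, 0.034)
t=1.000: state=(0.671, 0.238, 0.091)
t=1.500: state=(0.503, 0.323, 0.174)
t=2.000: state=(0.353, 0.370, 0.277)
t=2.500: state=(0.241, 0.371, 0.388)
t=3.000: state=(0.168, 0.339, 0.493)
t=3.500: state=(0.121, 0.292, 0.586)
t=4.000: state=(0.093, 0.242, 0.665)
t=4.500: state=(0.074, 0.196, 0.730)
t=5.000: state=(0.062, 0.156, 0.782)
t=5.500: state=(0.054, 0.124, 0.823)
t=6.000: state=(0.048, 0.097, 0.855)
t=6.500: state=(0.044, 0.076, 0.880)
t=7.000: state=(0.041, 0.059, 0.900)
t=7.500: state=(0.039, 0.046, 0.915)
t=8.000: state=(0.038, 0.035, 0.927)
t=8.500: state=(0.036, 0.027, 0.936)
t=9.000: state=(0.035, 0.021, 0.943)
t=9.500: state=(0.035, 0.016, 0.949)
t=9.740: state=(0.035, 0.014, 0.951)
largest grid value and its neighbours: I(2.240)=0.37604, I(2.260)=0.37606, I(2.280)=0.37602
parabola through these three points peaks at t≈2.256 with I≈0.37607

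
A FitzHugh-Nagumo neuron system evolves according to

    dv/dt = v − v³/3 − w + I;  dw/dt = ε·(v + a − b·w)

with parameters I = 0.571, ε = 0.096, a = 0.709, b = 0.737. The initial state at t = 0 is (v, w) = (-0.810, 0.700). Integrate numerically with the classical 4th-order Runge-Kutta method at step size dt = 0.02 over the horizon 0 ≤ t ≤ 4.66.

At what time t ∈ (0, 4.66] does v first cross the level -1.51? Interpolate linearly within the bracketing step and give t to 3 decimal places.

t = 1.061

t=0.000: state=(-0.810, 0.700)
step 1 (dt=0.02): k1=(-0.762, -0.059), k2=(-0.764, -0.060), k3=(-0.764, -0.060), k4=(-0.766, -0.061); state += dt/6·(k1+2k2+2k3+k4)
t=0.020: state=(-0.825, 0.699)
t=0.040: state=(-0.841, 0.698)
t=0.060: state=(-0.856, 0.696)
continuing one RK4 step at a time; state shown every 10 steps (Δt=0.2):
t=0.200: state=(-0.965, 0.687)
t=0.400: state=(-1.119, 0.671)
t=0.600: state=(-1.262, 0.652)
t=0.800: state=(-1.386, 0.631)
t=1.000: state=(-1.485, 0.608)
t=1.060: state=(-1.510, 0.601)
next step: t=1.080: state=(-1.517, 0.599) — v has crossed -1.51
linear interpolation between t=1.060 (-1.50969) and t=1.080 (-1.51742) → t≈1.061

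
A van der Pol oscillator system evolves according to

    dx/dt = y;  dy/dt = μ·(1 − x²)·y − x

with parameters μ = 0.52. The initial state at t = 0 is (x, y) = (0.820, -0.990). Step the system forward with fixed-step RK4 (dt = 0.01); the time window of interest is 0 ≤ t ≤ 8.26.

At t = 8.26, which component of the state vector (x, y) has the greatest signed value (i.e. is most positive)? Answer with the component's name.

t=0.000: state=(0.820, -0.990)
step 1 (dt=0.01): k1=(-0.990, -0.989), k2=(-0.995, -0.989), k3=(-0.995, -0.989), k4=(-1.000, -0.989); state += dt/6·(k1+2k2+2k3+k4)
t=0.010: state=(0.810, -1.000)
t=0.020: state=(0.800, -1.010)
t=0.030: state=(0.790, -1.020)
continuing one RK4 step at a time; state shown every 50 steps (Δt=0.5):
t=0.500: state=(0.201, -1.483)
t=1.000: state=(-0.633, -1.770)
t=1.500: state=(-1.419, -1.202)
t=2.000: state=(-1.747, -0.129)
t=2.500: state=(-1.613, 0.599)
t=3.000: state=(-1.187, 1.093)
t=3.500: state=(-0.515, 1.613)
t=4.000: state=(0.426, 2.097)
t=4.500: state=(1.425, 1.657)
t=5.000: state=(1.920, 0.324)
t=5.500: state=(1.843, -0.532)
t=6.000: state=(1.450, -1.013)
t=6.500: state=(0.830, -1.486)
t=7.000: state=(-0.055, -2.053)
t=7.500: state=(-1.137, -2.063)
t=8.000: state=(-1.877, -0.775)
t=8.260: state=(-1.988, -0.111)
compare at T: x=-1.988, y=-0.111

largest component: y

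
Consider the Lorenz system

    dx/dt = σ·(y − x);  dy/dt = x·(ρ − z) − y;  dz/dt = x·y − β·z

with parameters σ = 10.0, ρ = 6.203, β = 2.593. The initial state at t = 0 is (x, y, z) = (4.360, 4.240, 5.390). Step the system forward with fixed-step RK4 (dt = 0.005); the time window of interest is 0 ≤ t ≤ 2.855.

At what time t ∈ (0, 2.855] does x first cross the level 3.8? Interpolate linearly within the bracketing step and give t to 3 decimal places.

t=0.000: state=(4.360, 4.240, 5.390)
step 1 (dt=0.005): k1=(-1.200, -0.695, 4.510), k2=(-1.187, -0.745, 4.461), k3=(-1.189, -0.744, 4.461), k4=(-1.178, -0.794, 4.411); state += dt/6·(k1+2k2+2k3+k4)
t=0.005: state=(4.354, 4.236, 5.412)
t=0.010: state=(4.348, 4.232, 5.434)
t=0.015: state=(4.342, 4.227, 5.455)
continuing one RK4 step at a time; state shown every 20 steps (Δt=0.1):
t=0.100: state=(4.236, 4.090, 5.739)
t=0.200: state=(4.057, 3.849, 5.878)
t=0.300: state=(3.835, 3.609, 5.828)
t=0.315: state=(3.802, 3.577, 5.808)
next step: t=0.320: state=(3.790, 3.567, 5.800) — x has crossed 3.8
linear interpolation between t=0.315 (3.80168) and t=0.320 (3.79048) → t≈0.316

t = 0.316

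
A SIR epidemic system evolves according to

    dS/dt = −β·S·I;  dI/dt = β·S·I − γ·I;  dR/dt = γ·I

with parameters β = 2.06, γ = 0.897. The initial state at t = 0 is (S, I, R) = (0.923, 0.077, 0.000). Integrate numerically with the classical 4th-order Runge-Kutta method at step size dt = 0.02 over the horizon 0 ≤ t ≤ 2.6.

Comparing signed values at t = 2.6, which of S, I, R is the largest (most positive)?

t=0.000: state=(0.923, 0.077, 0.000)
step 1 (dt=0.02): k1=(-0.146, 0.077, 0.069), k2=(-0.148, 0.078, 0.070), k3=(-0.148, 0.078, 0.070), k4=(-0.149, 0.078, 0.070); state += dt/6·(k1+2k2+2k3+k4)
t=0.020: state=(0.920, 0.079, 0.001)
t=0.040: state=(0.917, 0.080, 0.003)
t=0.060: state=(0.914, 0.082, 0.004)
continuing one RK4 step at a time; state shown every 5 steps (Δt=0.1):
t=0.100: state=(0.908, 0.085, 0.007)
t=0.200: state=(0.891, 0.094, 0.015)
t=0.300: state=(0.873, 0.103, 0.024)
t=0.400: state=(0.854, 0.112, 0.034)
t=0.500: state=(0.834, 0.122, 0.044)
t=0.600: state=(0.812, 0.132, 0.056)
t=0.700: state=(0.790, 0.142, 0.068)
t=0.800: state=(0.766, 0.153, 0.081)
t=0.900: state=(0.742, 0.163, 0.095)
t=1.000: state=(0.716, 0.173, 0.110)
t=1.100: state=(0.691, 0.183, 0.126)
t=1.200: state=(0.664, 0.192, 0.143)
t=1.300: state=(0.638, 0.201, 0.161)
t=1.400: state=(0.612, 0.209, 0.179)
t=1.500: state=(0.585, 0.216, 0.198)
t=1.600: state=(0.559, 0.223, 0.218)
t=1.700: state=(0.534, 0.228, 0.238)
t=1.800: state=(0.509, 0.232, 0.259)
t=1.900: state=(0.485, 0.235, 0.280)
t=2.000: state=(0.462, 0.237, 0.301)
t=2.100: state=(0.440, 0.237, 0.322)
t=2.200: state=(0.419, 0.237, 0.343)
t=2.300: state=(0.399, 0.236, 0.365)
t=2.400: state=(0.381, 0.234, 0.386)
t=2.500: state=(0.363, 0.231, 0.407)
t=2.600: state=(0.346, 0.227, 0.427)
compare at T: S=0.346, I=0.227, R=0.427

largest component: R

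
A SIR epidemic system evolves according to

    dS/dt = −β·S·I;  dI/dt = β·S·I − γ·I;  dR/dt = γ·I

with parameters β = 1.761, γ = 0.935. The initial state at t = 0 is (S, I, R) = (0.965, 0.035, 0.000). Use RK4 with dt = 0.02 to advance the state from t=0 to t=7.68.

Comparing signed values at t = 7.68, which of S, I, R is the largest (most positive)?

t=0.000: state=(0.965, 0.035, 0.000)
step 1 (dt=0.02): k1=(-0.059, 0.027, 0.033), k2=(-0.060, 0.027, 0.033), k3=(-0.060, 0.027, 0.033), k4=(-0.060, 0.027, 0.033); state += dt/6·(k1+2k2+2k3+k4)
t=0.020: state=(0.964, 0.036, 0.001)
t=0.040: state=(0.963, 0.036, 0.001)
t=0.060: state=(0.961, 0.037, 0.002)
continuing one RK4 step at a time; state shown every 25 steps (Δt=0.5):
t=0.500: state=(0.930, 0.051, 0.020)
t=1.000: state=(0.882, 0.070, 0.048)
t=1.500: state=(0.821, 0.093, 0.086)
t=2.000: state=(0.748, 0.117, 0.135)
t=2.500: state=(0.669, 0.137, 0.195)
t=3.000: state=(0.589, 0.149, 0.262)
t=3.500: state=(0.516, 0.152, 0.332)
t=4.000: state=(0.452, 0.145, 0.402)
t=4.500: state=(0.400, 0.132, 0.467)
t=5.000: state=(0.359, 0.116, 0.525)
t=5.500: state=(0.326, 0.098, 0.575)
t=6.000: state=(0.302, 0.081, 0.617)
t=6.500: state=(0.283, 0.066, 0.651)
t=7.000: state=(0.269, 0.052, 0.679)
t=7.500: state=(0.258, 0.041, 0.701)
t=7.680: state=(0.255, 0.038, 0.707)
compare at T: S=0.255, I=0.038, R=0.707

largest component: R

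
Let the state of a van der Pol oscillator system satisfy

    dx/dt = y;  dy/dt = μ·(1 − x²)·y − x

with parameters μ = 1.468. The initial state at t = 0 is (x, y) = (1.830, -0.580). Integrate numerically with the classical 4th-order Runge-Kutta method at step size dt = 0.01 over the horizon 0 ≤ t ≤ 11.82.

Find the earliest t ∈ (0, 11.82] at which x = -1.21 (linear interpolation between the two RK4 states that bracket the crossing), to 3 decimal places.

t = 2.244

t=0.000: state=(1.830, -0.580)
step 1 (dt=0.01): k1=(-0.580, 0.170), k2=(-0.579, 0.161), k3=(-0.579, 0.161), k4=(-0.578, 0.152); state += dt/6·(k1+2k2+2k3+k4)
t=0.010: state=(1.824, -0.578)
t=0.020: state=(1.818, -0.577)
t=0.030: state=(1.813, -0.576)
continuing one RK4 step at a time; state shown every 50 steps (Δt=0.5):
t=0.500: state=(1.536, -0.629)
t=1.000: state=(1.173, -0.860)
t=1.500: state=(0.618, -1.461)
t=2.000: state=(-0.450, -2.942)
t=2.240: state=(-1.198, -3.046)
next step: t=2.250: state=(-1.229, -3.013) — x has crossed -1.21
linear interpolation between t=2.240 (-1.19836) and t=2.250 (-1.22865) → t≈2.244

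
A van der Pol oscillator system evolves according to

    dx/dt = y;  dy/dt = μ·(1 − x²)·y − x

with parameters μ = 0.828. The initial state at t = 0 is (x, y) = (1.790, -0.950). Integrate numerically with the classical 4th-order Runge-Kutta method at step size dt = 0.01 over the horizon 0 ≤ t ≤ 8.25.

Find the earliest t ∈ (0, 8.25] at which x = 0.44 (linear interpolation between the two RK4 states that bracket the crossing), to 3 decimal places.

t = 1.090

t=0.000: state=(1.790, -0.950)
step 1 (dt=0.01): k1=(-0.950, -0.056), k2=(-0.950, -0.064), k3=(-0.950, -0.064), k4=(-0.951, -0.072); state += dt/6·(k1+2k2+2k3+k4)
t=0.010: state=(1.780, -0.951)
t=0.020: state=(1.771, -0.951)
t=0.030: state=(1.761, -0.952)
continuing one RK4 step at a time; state shown every 50 steps (Δt=0.5):
t=0.500: state=(1.280, -1.140)
t=1.000: state=(0.596, -1.666)
t=1.080: state=(0.458, -1.790)
next step: t=1.090: state=(0.440, -1.807) — x has crossed 0.44
linear interpolation between t=1.080 (0.45755) and t=1.090 (0.43957) → t≈1.090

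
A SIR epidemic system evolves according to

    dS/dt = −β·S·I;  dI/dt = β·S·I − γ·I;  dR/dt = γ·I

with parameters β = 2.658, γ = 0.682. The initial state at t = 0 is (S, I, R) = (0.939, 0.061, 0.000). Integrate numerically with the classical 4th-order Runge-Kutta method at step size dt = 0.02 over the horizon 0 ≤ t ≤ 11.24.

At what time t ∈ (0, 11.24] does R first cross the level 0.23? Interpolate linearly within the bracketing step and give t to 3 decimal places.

t=0.000: state=(0.939, 0.061, 0.000)
step 1 (dt=0.02): k1=(-0.152, 0.111, 0.042), k2=(-0.155, 0.112, 0.042), k3=(-0.155, 0.112, 0.042), k4=(-0.157, 0.114, 0.043); state += dt/6·(k1+2k2+2k3+k4)
t=0.020: state=(0.936, 0.063, 0.001)
t=0.040: state=(0.933, 0.066, 0.002)
t=0.060: state=(0.929, 0.068, 0.003)
continuing one RK4 step at a time; state shown every 25 steps (Δt=0.5):
t=0.500: state=(0.826, 0.141, 0.033)
t=1.000: state=(0.631, 0.267, 0.102)
t=1.500: state=(0.409, 0.378, 0.213)
t=1.560: state=(0.385, 0.386, 0.229)
next step: t=1.580: state=(0.377, 0.389, 0.234) — R has crossed 0.23
linear interpolation between t=1.560 (0.22900) and t=1.580 (0.23429) → t≈1.564

t = 1.564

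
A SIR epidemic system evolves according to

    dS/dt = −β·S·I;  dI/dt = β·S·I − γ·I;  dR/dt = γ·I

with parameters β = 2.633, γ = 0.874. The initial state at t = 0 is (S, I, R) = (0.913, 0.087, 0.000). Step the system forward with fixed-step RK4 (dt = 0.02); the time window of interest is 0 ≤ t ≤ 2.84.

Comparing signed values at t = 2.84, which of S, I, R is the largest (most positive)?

t=0.000: state=(0.913, 0.087, 0.000)
step 1 (dt=0.02): k1=(-0.209, 0.133, 0.076), k2=(-0.212, 0.135, 0.077), k3=(-0.212, 0.135, 0.077), k4=(-0.215, 0.136, 0.078); state += dt/6·(k1+2k2+2k3+k4)
t=0.020: state=(0.909, 0.090, 0.002)
t=0.040: state=(0.904, 0.092, 0.003)
t=0.060: state=(0.900, 0.095, 0.005)
continuing one RK4 step at a time; state shown every 5 steps (Δt=0.1):
t=0.100: state=(0.891, 0.101, 0.008)
t=0.200: state=(0.866, 0.117, 0.018)
t=0.300: state=(0.837, 0.134, 0.029)
t=0.400: state=(0.807, 0.152, 0.041)
t=0.500: state=(0.773, 0.172, 0.055)
t=0.600: state=(0.737, 0.192, 0.071)
t=0.700: state=(0.699, 0.213, 0.089)
t=0.800: state=(0.659, 0.233, 0.108)
t=0.900: state=(0.618, 0.253, 0.130)
t=1.000: state=(0.577, 0.271, 0.152)
t=1.100: state=(0.536, 0.287, 0.177)
t=1.200: state=(0.496, 0.302, 0.203)
t=1.300: state=(0.457, 0.313, 0.229)
t=1.400: state=(0.421, 0.322, 0.257)
t=1.500: state=(0.386, 0.328, 0.286)
t=1.600: state=(0.354, 0.332, 0.315)
t=1.700: state=(0.324, 0.332, 0.344)
t=1.800: state=(0.297, 0.330, 0.373)
t=1.900: state=(0.273, 0.326, 0.401)
t=2.000: state=(0.250, 0.320, 0.430)
t=2.100: state=(0.230, 0.313, 0.457)
t=2.200: state=(0.212, 0.304, 0.484)
t=2.300: state=(0.196, 0.293, 0.510)
t=2.400: state=(0.182, 0.283, 0.535)
t=2.500: state=(0.169, 0.271, 0.560)
t=2.600: state=(0.158, 0.259, 0.583)
t=2.700: state=(0.148, 0.247, 0.605)
t=2.800: state=(0.138, 0.235, 0.626)
t=2.840: state=(0.135, 0.231, 0.634)
compare at T: S=0.135, I=0.231, R=0.634

largest component: R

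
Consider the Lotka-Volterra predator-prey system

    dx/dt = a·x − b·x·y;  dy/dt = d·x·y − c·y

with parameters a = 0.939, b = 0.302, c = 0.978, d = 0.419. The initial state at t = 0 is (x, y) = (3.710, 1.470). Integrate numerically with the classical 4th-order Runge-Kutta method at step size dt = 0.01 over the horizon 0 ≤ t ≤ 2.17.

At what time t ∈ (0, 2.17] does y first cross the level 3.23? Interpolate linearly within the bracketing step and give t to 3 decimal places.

t = 0.905

t=0.000: state=(3.710, 1.470)
step 1 (dt=0.01): k1=(1.837, 0.847), k2=(1.836, 0.856), k3=(1.836, 0.856), k4=(1.836, 0.864); state += dt/6·(k1+2k2+2k3+k4)
t=0.010: state=(3.728, 1.479)
t=0.020: state=(3.747, 1.487)
t=0.030: state=(3.765, 1.496)
continuing one RK4 step at a time; state shown every 10 steps (Δt=0.1):
t=0.100: state=(3.893, 1.563)
t=0.200: state=(4.072, 1.675)
t=0.300: state=(4.244, 1.808)
t=0.400: state=(4.404, 1.966)
t=0.500: state=(4.547, 2.150)
t=0.600: state=(4.665, 2.365)
t=0.700: state=(4.754, 2.613)
t=0.800: state=(4.806, 2.895)
t=0.900: state=(4.814, 3.212)
next step: t=0.910: state=(4.813, 3.246) — y has crossed 3.23
linear interpolation between t=0.900 (3.21238) and t=0.910 (3.24593) → t≈0.905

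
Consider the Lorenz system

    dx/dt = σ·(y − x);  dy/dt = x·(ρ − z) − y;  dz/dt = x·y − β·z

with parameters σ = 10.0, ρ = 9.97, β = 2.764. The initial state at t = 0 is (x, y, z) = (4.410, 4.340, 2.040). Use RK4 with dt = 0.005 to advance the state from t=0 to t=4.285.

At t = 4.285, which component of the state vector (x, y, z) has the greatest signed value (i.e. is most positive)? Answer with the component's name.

largest component: z

t=0.000: state=(4.410, 4.340, 2.040)
step 1 (dt=0.005): k1=(-0.700, 30.631, 13.501), k2=(0.083, 30.392, 13.738), k3=(0.058, 30.406, 13.742), k4=(0.817, 30.179, 13.983); state += dt/6·(k1+2k2+2k3+k4)
t=0.005: state=(4.410, 4.492, 2.109)
t=0.010: state=(4.418, 4.642, 2.180)
t=0.015: state=(4.433, 4.790, 2.254)
continuing one RK4 step at a time; state shown every 40 steps (Δt=0.2):
t=0.200: state=(7.253, 8.951, 7.642)
t=0.400: state=(7.085, 5.131, 13.521)
t=0.600: state=(3.283, 2.094, 10.147)
t=0.800: state=(2.385, 2.496, 6.702)
t=1.000: state=(3.342, 4.162, 5.293)
t=1.200: state=(5.486, 6.657, 6.902)
t=1.400: state=(6.736, 6.498, 10.840)
t=1.600: state=(4.982, 3.919, 10.841)
t=1.800: state=(3.652, 3.436, 8.445)
t=2.000: state=(3.955, 4.413, 7.078)
t=2.200: state=(5.185, 5.843, 7.776)
t=2.400: state=(5.952, 5.927, 9.813)
t=2.600: state=(5.182, 4.611, 10.165)
t=2.800: state=(4.325, 4.121, 8.881)
t=3.000: state=(4.404, 4.652, 7.981)
t=3.200: state=(5.089, 5.448, 8.334)
t=3.400: state=(5.505, 5.504, 9.397)
t=3.600: state=(5.133, 4.836, 9.646)
t=3.800: state=(4.649, 4.516, 8.976)
t=4.000: state=(4.665, 4.797, 8.448)
t=4.200: state=(5.039, 5.233, 8.632)
t=4.285: state=(5.181, 5.315, 8.873)
compare at T: x=5.181, y=5.315, z=8.873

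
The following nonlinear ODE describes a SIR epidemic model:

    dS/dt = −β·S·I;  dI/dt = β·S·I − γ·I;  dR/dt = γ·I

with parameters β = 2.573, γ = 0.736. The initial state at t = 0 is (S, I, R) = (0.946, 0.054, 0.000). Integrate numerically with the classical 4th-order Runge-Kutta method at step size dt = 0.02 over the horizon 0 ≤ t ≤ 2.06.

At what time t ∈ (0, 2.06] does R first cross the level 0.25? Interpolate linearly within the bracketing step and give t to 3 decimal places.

t=0.000: state=(0.946, 0.054, 0.000)
step 1 (dt=0.02): k1=(-0.131, 0.092, 0.040), k2=(-0.133, 0.093, 0.040), k3=(-0.134, 0.093, 0.040), k4=(-0.136, 0.094, 0.041); state += dt/6·(k1+2k2+2k3+k4)
t=0.020: state=(0.943, 0.056, 0.001)
t=0.040: state=(0.941, 0.058, 0.002)
t=0.060: state=(0.938, 0.060, 0.003)
continuing one RK4 step at a time; state shown every 5 steps (Δt=0.1):
t=0.100: state=(0.932, 0.064, 0.004)
t=0.200: state=(0.915, 0.075, 0.009)
t=0.300: state=(0.896, 0.088, 0.015)
t=0.400: state=(0.875, 0.103, 0.022)
t=0.500: state=(0.850, 0.119, 0.031)
t=0.600: state=(0.822, 0.138, 0.040)
t=0.700: state=(0.792, 0.157, 0.051)
t=0.800: state=(0.758, 0.179, 0.063)
t=0.900: state=(0.722, 0.201, 0.077)
t=1.000: state=(0.684, 0.223, 0.093)
t=1.100: state=(0.644, 0.246, 0.110)
t=1.200: state=(0.602, 0.268, 0.129)
t=1.300: state=(0.561, 0.290, 0.150)
t=1.400: state=(0.519, 0.309, 0.172)
t=1.500: state=(0.478, 0.327, 0.195)
t=1.600: state=(0.439, 0.341, 0.220)
t=1.700: state=(0.401, 0.353, 0.245)
next step: t=1.720: state=(0.394, 0.355, 0.251) — R has crossed 0.25
linear interpolation between t=1.700 (0.24530) and t=1.720 (0.25051) → t≈1.718

t = 1.718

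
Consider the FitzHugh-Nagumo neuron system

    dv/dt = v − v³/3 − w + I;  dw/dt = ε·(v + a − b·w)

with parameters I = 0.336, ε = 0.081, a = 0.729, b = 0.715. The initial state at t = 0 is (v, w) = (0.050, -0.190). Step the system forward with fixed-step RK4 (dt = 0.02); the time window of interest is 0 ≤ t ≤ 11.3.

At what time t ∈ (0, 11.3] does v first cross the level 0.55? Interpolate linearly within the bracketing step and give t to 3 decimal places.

t=0.000: state=(0.050, -0.190)
step 1 (dt=0.02): k1=(0.576, 0.074), k2=(0.581, 0.075), k3=(0.581, 0.075), k4=(0.586, 0.075); state += dt/6·(k1+2k2+2k3+k4)
t=0.020: state=(0.062, -0.189)
t=0.040: state=(0.073, -0.187)
t=0.060: state=(0.085, -0.185)
continuing one RK4 step at a time; state shown every 25 steps (Δt=0.5):
t=0.500: state=(0.408, -0.147)
t=0.640: state=(0.536, -0.132)
next step: t=0.660: state=(0.555, -0.130) — v has crossed 0.55
linear interpolation between t=0.640 (0.53585) and t=0.660 (0.55502) → t≈0.655

t = 0.655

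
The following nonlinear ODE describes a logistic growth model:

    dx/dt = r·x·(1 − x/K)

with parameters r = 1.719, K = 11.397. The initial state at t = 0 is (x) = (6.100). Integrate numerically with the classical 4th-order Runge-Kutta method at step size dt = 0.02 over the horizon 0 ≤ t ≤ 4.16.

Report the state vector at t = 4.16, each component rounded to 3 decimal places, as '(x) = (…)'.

t=0.000: state=(6.100)
step 1 (dt=0.02): k1=(4.874), k2=(4.867), k3=(4.867), k4=(4.860); state += dt/6·(k1+2k2+2k3+k4)
t=0.020: state=(6.197)
t=0.040: state=(6.294)
t=0.060: state=(6.391)
continuing one RK4 step at a time; state shown every 10 steps (Δt=0.2):
t=0.200: state=(7.054)
t=0.400: state=(7.933)
t=0.600: state=(8.703)
t=0.800: state=(9.346)
t=1.000: state=(9.862)
t=1.200: state=(10.264)
t=1.400: state=(10.570)
t=1.600: state=(10.798)
t=1.800: state=(10.966)
t=2.000: state=(11.088)
t=2.200: state=(11.176)
t=2.400: state=(11.239)
t=2.600: state=(11.285)
t=2.800: state=(11.317)
t=3.000: state=(11.340)
t=3.200: state=(11.357)
t=3.400: state=(11.368)
t=3.600: state=(11.377)
t=3.800: state=(11.383)
t=4.000: state=(11.387)
t=4.160: state=(11.389)

(x) = (11.389)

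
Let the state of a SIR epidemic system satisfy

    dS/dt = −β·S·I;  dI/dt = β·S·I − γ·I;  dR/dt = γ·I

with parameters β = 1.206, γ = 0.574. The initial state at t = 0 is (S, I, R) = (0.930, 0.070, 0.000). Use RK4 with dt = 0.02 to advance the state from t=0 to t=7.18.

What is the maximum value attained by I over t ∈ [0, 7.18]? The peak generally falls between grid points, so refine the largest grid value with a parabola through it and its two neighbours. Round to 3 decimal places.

max I = 0.205

t=0.000: state=(0.930, 0.070, 0.000)
step 1 (dt=0.02): k1=(-0.079, 0.038, 0.040), k2=(-0.079, 0.038, 0.040), k3=(-0.079, 0.038, 0.040), k4=(-0.079, 0.039, 0.041); state += dt/6·(k1+2k2+2k3+k4)
t=0.020: state=(0.928, 0.071, 0.001)
t=0.040: state=(0.927, 0.072, 0.002)
t=0.060: state=(0.925, 0.072, 0.002)
continuing one RK4 step at a time; state shown every 25 steps (Δt=0.5):
t=0.500: state=(0.886, 0.091, 0.023)
t=1.000: state=(0.833, 0.115, 0.052)
t=1.500: state=(0.772, 0.140, 0.089)
t=2.000: state=(0.704, 0.163, 0.132)
t=2.500: state=(0.634, 0.184, 0.182)
t=3.000: state=(0.565, 0.198, 0.237)
t=3.500: state=(0.500, 0.205, 0.295)
t=4.000: state=(0.442, 0.204, 0.354)
t=4.500: state=(0.392, 0.197, 0.412)
t=5.000: state=(0.349, 0.185, 0.466)
t=5.500: state=(0.314, 0.169, 0.517)
t=6.000: state=(0.285, 0.152, 0.563)
t=6.500: state=(0.261, 0.134, 0.604)
t=7.000: state=(0.242, 0.117, 0.641)
t=7.180: state=(0.236, 0.111, 0.652)
largest grid value and its neighbours: I(3.680)=0.20522, I(3.700)=0.20522, I(3.720)=0.20522
parabola through these three points peaks at t≈3.701 with I≈0.20522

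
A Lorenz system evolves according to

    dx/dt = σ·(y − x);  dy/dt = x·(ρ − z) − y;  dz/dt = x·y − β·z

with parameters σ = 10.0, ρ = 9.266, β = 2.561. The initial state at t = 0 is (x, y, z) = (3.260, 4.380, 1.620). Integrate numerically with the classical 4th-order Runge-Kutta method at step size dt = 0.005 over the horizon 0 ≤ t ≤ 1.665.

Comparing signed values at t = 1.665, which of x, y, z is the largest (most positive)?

t=0.000: state=(3.260, 4.380, 1.620)
step 1 (dt=0.005): k1=(11.200, 20.546, 10.130), k2=(11.434, 20.625, 10.357), k3=(11.430, 20.628, 10.358), k4=(11.660, 20.708, 10.590); state += dt/6·(k1+2k2+2k3+k4)
t=0.005: state=(3.317, 4.483, 1.672)
t=0.010: state=(3.377, 4.587, 1.726)
t=0.015: state=(3.438, 4.692, 1.783)
continuing one RK4 step at a time; state shown every 20 steps (Δt=0.1):
t=0.100: state=(4.762, 6.565, 3.214)
t=0.200: state=(6.633, 8.389, 6.367)
t=0.300: state=(7.793, 8.117, 10.436)
t=0.400: state=(7.097, 5.497, 12.685)
t=0.500: state=(5.116, 3.046, 12.068)
t=0.600: state=(3.352, 1.978, 10.226)
t=0.700: state=(2.381, 1.777, 8.366)
t=0.800: state=(2.052, 1.958, 6.829)
t=0.900: state=(2.134, 2.373, 5.679)
t=1.000: state=(2.512, 3.025, 4.946)
t=1.100: state=(3.160, 3.943, 4.701)
t=1.200: state=(4.067, 5.082, 5.089)
t=1.300: state=(5.129, 6.187, 6.261)
t=1.400: state=(6.038, 6.711, 8.099)
t=1.500: state=(6.329, 6.197, 9.873)
t=1.600: state=(5.806, 4.963, 10.657)
t=1.665: state=(5.189, 4.179, 10.522)
compare at T: x=5.189, y=4.179, z=10.522

largest component: z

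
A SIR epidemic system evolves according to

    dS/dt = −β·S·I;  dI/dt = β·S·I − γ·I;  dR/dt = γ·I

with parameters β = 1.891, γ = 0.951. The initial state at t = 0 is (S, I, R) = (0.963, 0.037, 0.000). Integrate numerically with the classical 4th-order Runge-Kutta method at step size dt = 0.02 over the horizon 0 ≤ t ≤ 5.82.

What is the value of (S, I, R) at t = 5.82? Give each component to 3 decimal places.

(S, I, R) = (0.256, 0.078, 0.666)

t=0.000: state=(0.963, 0.037, 0.000)
step 1 (dt=0.02): k1=(-0.067, 0.032, 0.035), k2=(-0.068, 0.032, 0.035), k3=(-0.068, 0.032, 0.035), k4=(-0.068, 0.033, 0.036); state += dt/6·(k1+2k2+2k3+k4)
t=0.020: state=(0.962, 0.038, 0.001)
t=0.040: state=(0.960, 0.038, 0.001)
t=0.060: state=(0.959, 0.039, 0.002)
continuing one RK4 step at a time; state shown every 10 steps (Δt=0.2):
t=0.200: state=(0.948, 0.044, 0.008)
t=0.400: state=(0.931, 0.052, 0.017)
t=0.600: state=(0.912, 0.061, 0.027)
t=0.800: state=(0.890, 0.071, 0.040)
t=1.000: state=(0.864, 0.081, 0.054)
t=1.200: state=(0.836, 0.093, 0.071)
t=1.400: state=(0.806, 0.105, 0.090)
t=1.600: state=(0.773, 0.117, 0.111)
t=1.800: state=(0.738, 0.128, 0.134)
t=2.000: state=(0.701, 0.139, 0.159)
t=2.200: state=(0.664, 0.149, 0.187)
t=2.400: state=(0.627, 0.157, 0.216)
t=2.600: state=(0.590, 0.164, 0.247)
t=2.800: state=(0.554, 0.168, 0.278)
t=3.000: state=(0.520, 0.170, 0.310)
t=3.200: state=(0.487, 0.170, 0.343)
t=3.400: state=(0.457, 0.168, 0.375)
t=3.600: state=(0.429, 0.164, 0.407)
t=3.800: state=(0.404, 0.159, 0.437)
t=4.000: state=(0.381, 0.153, 0.467)
t=4.200: state=(0.360, 0.145, 0.495)
t=4.400: state=(0.341, 0.137, 0.522)
t=4.600: state=(0.324, 0.128, 0.547)
t=4.800: state=(0.309, 0.120, 0.571)
t=5.000: state=(0.296, 0.111, 0.593)
t=5.200: state=(0.285, 0.102, 0.613)
t=5.400: state=(0.274, 0.094, 0.632)
t=5.600: state=(0.265, 0.086, 0.649)
t=5.800: state=(0.257, 0.079, 0.665)
t=5.820: state=(0.256, 0.078, 0.666)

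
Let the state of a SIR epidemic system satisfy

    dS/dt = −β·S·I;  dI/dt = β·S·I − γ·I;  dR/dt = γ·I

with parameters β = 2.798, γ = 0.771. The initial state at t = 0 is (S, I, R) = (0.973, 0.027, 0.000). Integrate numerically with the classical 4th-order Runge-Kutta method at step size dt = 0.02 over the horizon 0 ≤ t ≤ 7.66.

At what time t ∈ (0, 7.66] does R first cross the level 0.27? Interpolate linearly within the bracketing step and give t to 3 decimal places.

t=0.000: state=(0.973, 0.027, 0.000)
step 1 (dt=0.02): k1=(-0.074, 0.053, 0.021), k2=(-0.075, 0.054, 0.021), k3=(-0.075, 0.054, 0.021), k4=(-0.076, 0.055, 0.022); state += dt/6·(k1+2k2+2k3+k4)
t=0.020: state=(0.972, 0.028, 0.000)
t=0.040: state=(0.970, 0.029, 0.001)
t=0.060: state=(0.968, 0.030, 0.001)
continuing one RK4 step at a time; state shown every 25 steps (Δt=0.5):
t=0.500: state=(0.913, 0.069, 0.017)
t=1.000: state=(0.785, 0.156, 0.059)
t=1.500: state=(0.581, 0.277, 0.142)
t=2.000: state=(0.368, 0.364, 0.268)
next step: t=2.020: state=(0.360, 0.366, 0.274) — R has crossed 0.27
linear interpolation between t=2.000 (0.26828) and t=2.020 (0.27391) → t≈2.006

t = 2.006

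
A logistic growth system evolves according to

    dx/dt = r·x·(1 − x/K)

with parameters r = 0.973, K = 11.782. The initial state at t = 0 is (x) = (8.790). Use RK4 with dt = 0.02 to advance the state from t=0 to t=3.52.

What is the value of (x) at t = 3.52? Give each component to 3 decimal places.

(x) = (11.653)

t=0.000: state=(8.790)
step 1 (dt=0.02): k1=(2.172), k2=(2.161), k3=(2.162), k4=(2.151); state += dt/6·(k1+2k2+2k3+k4)
t=0.020: state=(8.833)
t=0.040: state=(8.876)
t=0.060: state=(8.918)
continuing one RK4 step at a time; state shown every 10 steps (Δt=0.2):
t=0.200: state=(9.203)
t=0.400: state=(9.574)
t=0.600: state=(9.902)
t=0.800: state=(10.190)
t=1.000: state=(10.439)
t=1.200: state=(10.654)
t=1.400: state=(10.837)
t=1.600: state=(10.993)
t=1.800: state=(11.125)
t=2.000: state=(11.236)
t=2.200: state=(11.329)
t=2.400: state=(11.406)
t=2.600: state=(11.471)
t=2.800: state=(11.525)
t=3.000: state=(11.569)
t=3.200: state=(11.606)
t=3.400: state=(11.637)
t=3.520: state=(11.653)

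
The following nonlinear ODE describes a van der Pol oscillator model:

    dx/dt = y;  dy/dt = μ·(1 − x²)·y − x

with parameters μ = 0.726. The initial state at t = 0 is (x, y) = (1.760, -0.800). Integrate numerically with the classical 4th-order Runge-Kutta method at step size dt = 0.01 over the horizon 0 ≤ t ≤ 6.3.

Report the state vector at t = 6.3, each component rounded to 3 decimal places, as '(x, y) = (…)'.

(x, y) = (1.846, -0.594)

t=0.000: state=(1.760, -0.800)
step 1 (dt=0.01): k1=(-0.800, -0.542), k2=(-0.803, -0.542), k3=(-0.803, -0.542), k4=(-0.805, -0.542); state += dt/6·(k1+2k2+2k3+k4)
t=0.010: state=(1.752, -0.805)
t=0.020: state=(1.744, -0.811)
t=0.030: state=(1.736, -0.816)
continuing one RK4 step at a time; state shown every 25 steps (Δt=0.25):
t=0.250: state=(1.543, -0.941)
t=0.500: state=(1.287, -1.108)
t=0.750: state=(0.984, -1.328)
t=1.000: state=(0.617, -1.622)
t=1.250: state=(0.166, -1.994)
t=1.500: state=(-0.379, -2.351)
t=1.750: state=(-0.984, -2.402)
t=2.000: state=(-1.528, -1.848)
t=2.250: state=(-1.877, -0.934)
t=2.500: state=(-2.009, -0.177)
t=2.750: state=(-1.991, 0.284)
t=3.000: state=(-1.883, 0.555)
t=3.250: state=(-1.720, 0.740)
t=3.500: state=(-1.515, 0.904)
t=3.750: state=(-1.267, 1.084)
t=4.000: state=(-0.969, 1.309)
t=4.250: state=(-0.606, 1.604)
t=4.500: state=(-0.160, 1.973)
t=4.750: state=(0.379, 2.325)
t=5.000: state=(0.977, 2.377)
t=5.250: state=(1.516, 1.836)
t=5.500: state=(1.865, 0.937)
t=5.750: state=(1.998, 0.184)
t=6.000: state=(1.981, -0.279)
t=6.250: state=(1.875, -0.552)
t=6.300: state=(1.846, -0.594)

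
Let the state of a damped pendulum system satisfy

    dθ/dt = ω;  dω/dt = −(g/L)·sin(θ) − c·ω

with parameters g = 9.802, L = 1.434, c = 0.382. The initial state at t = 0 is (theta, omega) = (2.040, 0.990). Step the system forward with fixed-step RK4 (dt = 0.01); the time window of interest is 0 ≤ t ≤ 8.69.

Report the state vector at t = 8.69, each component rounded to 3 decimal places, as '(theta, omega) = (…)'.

t=0.000: state=(2.040, 0.990)
step 1 (dt=0.01): k1=(0.990, -6.475), k2=(0.958, -6.447), k3=(0.958, -6.448), k4=(0.926, -6.420); state += dt/6·(k1+2k2+2k3+k4)
t=0.010: state=(2.050, 0.926)
t=0.020: state=(2.059, 0.862)
t=0.030: state=(2.067, 0.798)
continuing one RK4 step at a time; state shown every 50 steps (Δt=0.5):
t=0.500: state=(1.790, -1.956)
t=1.000: state=(0.168, -4.012)
t=1.500: state=(-1.337, -1.442)
t=2.000: state=(-1.200, 1.868)
t=2.500: state=(0.191, 2.991)
t=3.000: state=(1.106, 0.366)
t=3.500: state=(0.584, -2.186)
t=4.000: state=(-0.553, -1.735)
t=4.500: state=(-0.802, 0.765)
t=5.000: state=(-0.014, 1.936)
t=5.500: state=(0.653, 0.422)
t=6.000: state=(0.370, -1.356)
t=6.500: state=(-0.342, -1.090)
t=7.000: state=(-0.483, 0.547)
t=7.500: state=(0.032, 1.198)
t=8.000: state=(0.414, 0.152)
t=8.500: state=(0.184, -0.911)
t=8.690: state=(0.002, -0.963)

(theta, omega) = (0.002, -0.963)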